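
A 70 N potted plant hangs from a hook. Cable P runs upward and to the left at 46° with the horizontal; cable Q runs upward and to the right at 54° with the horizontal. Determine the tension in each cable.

T_P = 41.78 N, T_Q = 49.38 N

ΣF_x = 0: −T_P·cos46° + T_Q·cos54° = 0 → T_Q = 1.18182·T_P.
ΣF_y = 0: T_P·sin46° + T_Q·sin54° = 70.
Substitute: T_P·(0.71934 + 1.18182·0.809017) = 70 → T_P = 41.7798 ≈ 41.78 N.
Then T_Q = 1.18182 × 41.7798 = 49.38 N.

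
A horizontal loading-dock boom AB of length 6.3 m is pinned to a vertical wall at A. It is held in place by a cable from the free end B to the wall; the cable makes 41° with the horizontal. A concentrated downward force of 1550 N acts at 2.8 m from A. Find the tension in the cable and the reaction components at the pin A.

T = 1050 N, A_x = 792.5 N, A_y = 861.1 N

ΣM about A: T·sin41°·6.3 − 1550·2.8 = 0 → T = 4340/(6.3·0.656059) = 1050.04 ≈ 1050 N.
ΣF_x = 0: A_x − T·cos41° = 0 → A_x = 1050.04 × 0.75471 = 792.5 N.
ΣF_y = 0: A_y + T·sin41° − 1550 = 0 → A_y = 1550 − 1050.04 × 0.656059 = 861.1 N.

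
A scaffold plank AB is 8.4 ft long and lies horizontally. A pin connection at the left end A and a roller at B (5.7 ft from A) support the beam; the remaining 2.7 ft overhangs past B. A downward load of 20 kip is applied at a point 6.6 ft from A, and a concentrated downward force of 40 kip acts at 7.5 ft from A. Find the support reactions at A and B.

Moments about A: B_y·5.7 − 20·6.6 − 40·7.5 = 0 → B_y = 432/5.7 = 75.7895 ≈ 75.79 kip.
ΣF_y = 0: A_y + 75.7895 − 20 − 40 = 0 → A_y = -15.79 kip.
ΣF_x = 0: no horizontal applied forces, so A_x = 0.

A_x = 0, A_y = -15.79 kip, B_y = 75.79 kip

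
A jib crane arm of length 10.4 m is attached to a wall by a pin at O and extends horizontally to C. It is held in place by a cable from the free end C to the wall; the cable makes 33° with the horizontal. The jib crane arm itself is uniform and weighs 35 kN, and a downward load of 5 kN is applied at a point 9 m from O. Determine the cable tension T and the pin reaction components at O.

T = 40.08 kN, O_x = 33.61 kN, O_y = 18.17 kN

ΣM about O: T·sin33°·10.4 − 35·5.2 − 5·9 = 0 → T = 227/(10.4·0.544639) = 40.0759 ≈ 40.08 kN.
ΣF_x = 0: O_x − T·cos33° = 0 → O_x = 40.0759 × 0.838671 = 33.61 kN.
ΣF_y = 0: O_y + T·sin33° − 35 − 5 = 0 → O_y = 40 − 40.0759 × 0.544639 = 18.17 kN.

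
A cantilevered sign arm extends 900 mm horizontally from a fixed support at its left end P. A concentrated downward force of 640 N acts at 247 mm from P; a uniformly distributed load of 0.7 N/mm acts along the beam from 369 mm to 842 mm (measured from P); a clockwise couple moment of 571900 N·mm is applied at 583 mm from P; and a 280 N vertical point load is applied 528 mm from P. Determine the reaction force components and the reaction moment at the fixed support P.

P_x = 0, P_y = 1251 N, M_P = 1078000 N·mm

Resultant of the distributed load: 0.7 × 473 = 331.1 N at 605.5 mm from P.
ΣF_x = 0: P_x = 0.
ΣF_y = 0: P_y − 640 − 0.7·473 − 280 = 0 → P_y = 1251 N.
ΣM about P: M_P − 640·247 − (0.7·473)·605.5 − 571900 − 280·528 = 0 → M_P = 1078000 N·mm.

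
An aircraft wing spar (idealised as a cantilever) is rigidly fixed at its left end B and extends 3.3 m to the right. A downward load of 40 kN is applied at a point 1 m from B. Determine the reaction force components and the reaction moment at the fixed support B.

B_x = 0, B_y = 40.00 kN, M_B = 40.00 kN·m

ΣF_x = 0: B_x = 0.
ΣF_y = 0: B_y − 40 = 0 → B_y = 40.00 kN.
ΣM about B: M_B − 40·1 = 0 → M_B = 40.00 kN·m.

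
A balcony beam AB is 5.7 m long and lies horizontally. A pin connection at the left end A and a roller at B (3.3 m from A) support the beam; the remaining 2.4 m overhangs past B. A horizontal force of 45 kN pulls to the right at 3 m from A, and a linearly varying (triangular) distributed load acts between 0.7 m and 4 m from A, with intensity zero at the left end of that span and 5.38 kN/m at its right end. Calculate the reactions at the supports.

A_x = -45.00 kN, A_y = 1.076 kN, B_y = 7.801 kN

Resultant of the triangular load: ½ × 5.38 × 3.3 = 8.877 kN, acting at 2.9 m from A (one-third of the span from the peak).
ΣM about A: B_y·3.3 − (½·5.38·3.3)·2.9 = 0 → B_y = 25.7433/3.3 = 7.801 kN.
ΣF_y = 0: A_y + 7.801 − ½·5.38·3.3 = 0 → A_y = 1.076 kN.
ΣF_x = 0: A_x + 45 = 0 → A_x = -45.00 kN.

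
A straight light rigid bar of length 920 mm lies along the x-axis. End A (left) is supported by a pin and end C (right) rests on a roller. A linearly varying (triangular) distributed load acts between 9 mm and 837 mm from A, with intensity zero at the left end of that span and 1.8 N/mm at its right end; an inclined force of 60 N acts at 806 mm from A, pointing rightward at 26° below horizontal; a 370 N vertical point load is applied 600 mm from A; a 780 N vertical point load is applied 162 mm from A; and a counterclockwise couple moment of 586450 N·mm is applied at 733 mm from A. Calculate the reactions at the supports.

Resultant of the triangular load: ½ × 1.8 × 828 = 745.2 N, acting at 561 mm from A (one-third of the span from the peak).
ΣM about A: C_y·920 − (½·1.8·828)·561 − 60·sin26°·806 − 370·600 − 780·162 + 586450 = 0 → C_y = 201167/920 = 218.66 ≈ 218.7 N.
ΣF_y = 0: A_y + 218.66 − ½·1.8·828 − 60·sin26° − 370 − 780 = 0 → A_y = 1703 N.
ΣF_x = 0: A_x + 60·cos26° = 0 → A_x = -53.93 N.

A_x = -53.93 N, A_y = 1703 N, C_y = 218.7 N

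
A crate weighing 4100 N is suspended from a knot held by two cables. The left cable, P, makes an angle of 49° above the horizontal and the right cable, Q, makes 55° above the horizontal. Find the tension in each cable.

T_P = 2424 N, T_Q = 2772 N

ΣF_x = 0: −T_P·cos49° + T_Q·cos55° = 0 → T_Q = 1.1438·T_P.
ΣF_y = 0: T_P·sin49° + T_Q·sin55° = 4100.
Substitute: T_P·(0.75471 + 1.1438·0.819152) = 4100 → T_P = 2423.66 ≈ 2424 N.
Then T_Q = 1.1438 × 2423.66 = 2772 N.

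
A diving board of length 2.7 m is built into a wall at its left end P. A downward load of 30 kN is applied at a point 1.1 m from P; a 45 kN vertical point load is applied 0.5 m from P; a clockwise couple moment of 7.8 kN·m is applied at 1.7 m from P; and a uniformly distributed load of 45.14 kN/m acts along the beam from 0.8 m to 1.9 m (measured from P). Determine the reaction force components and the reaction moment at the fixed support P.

Resultant of the distributed load: 45.14 × 1.1 = 49.654 kN at 1.35 m from P.
ΣF_x = 0: P_x = 0.
ΣF_y = 0: P_y − 30 − 45 − 45.14·1.1 = 0 → P_y = 124.7 kN.
ΣM about P: M_P − 30·1.1 − 45·0.5 − 7.8 − (45.14·1.1)·1.35 = 0 → M_P = 130.3 kN·m.

P_x = 0, P_y = 124.7 kN, M_P = 130.3 kN·m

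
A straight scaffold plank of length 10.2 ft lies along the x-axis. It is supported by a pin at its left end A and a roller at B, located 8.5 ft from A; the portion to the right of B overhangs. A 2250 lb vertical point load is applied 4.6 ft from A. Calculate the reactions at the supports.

A_x = 0, A_y = 1032 lb, B_y = 1218 lb

Taking moments about A: B_y·8.5 − 2250·4.6 = 0 → B_y = 10350/8.5 = 1217.65 ≈ 1218 lb.
ΣF_y = 0: A_y + 1217.65 − 2250 = 0 → A_y = 1032 lb.
ΣF_x = 0: no horizontal applied forces, so A_x = 0.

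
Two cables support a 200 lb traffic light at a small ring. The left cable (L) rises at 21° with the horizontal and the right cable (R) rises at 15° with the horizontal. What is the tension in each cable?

ΣF_x = 0: −T_L·cos21° + T_R·cos15° = 0 → T_R = 0.966514·T_L.
ΣF_y = 0: T_L·sin21° + T_R·sin15° = 200.
Substitute: T_L·(0.358368 + 0.966514·0.258819) = 200 → T_L = 328.666 ≈ 328.7 lb.
Then T_R = 0.966514 × 328.666 = 317.7 lb.

T_L = 328.7 lb, T_R = 317.7 lb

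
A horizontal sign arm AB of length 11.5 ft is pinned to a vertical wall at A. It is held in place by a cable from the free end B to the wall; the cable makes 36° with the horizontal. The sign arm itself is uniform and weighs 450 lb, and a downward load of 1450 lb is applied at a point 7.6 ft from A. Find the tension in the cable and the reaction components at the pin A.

ΣM about A: T·sin36°·11.5 − 450·5.75 − 1450·7.6 = 0 → T = 13607.5/(11.5·0.587785) = 2013.08 ≈ 2013 lb.
ΣF_x = 0: A_x − T·cos36° = 0 → A_x = 2013.08 × 0.809017 = 1629 lb.
ΣF_y = 0: A_y + T·sin36° − 450 − 1450 = 0 → A_y = 1900 − 2013.08 × 0.587785 = 716.7 lb.

T = 2013 lb, A_x = 1629 lb, A_y = 716.7 lb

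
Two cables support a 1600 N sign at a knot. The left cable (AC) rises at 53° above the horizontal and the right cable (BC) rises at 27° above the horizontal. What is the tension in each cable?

ΣF_x = 0: −T_AC·cos53° + T_BC·cos27° = 0 → T_BC = 0.675433·T_AC.
ΣF_y = 0: T_AC·sin53° + T_BC·sin27° = 1600.
Substitute: T_AC·(0.798636 + 0.675433·0.45399) = 1600 → T_AC = 1447.6 ≈ 1448 N.
Then T_BC = 0.675433 × 1447.6 = 977.8 N.

T_AC = 1448 N, T_BC = 977.8 N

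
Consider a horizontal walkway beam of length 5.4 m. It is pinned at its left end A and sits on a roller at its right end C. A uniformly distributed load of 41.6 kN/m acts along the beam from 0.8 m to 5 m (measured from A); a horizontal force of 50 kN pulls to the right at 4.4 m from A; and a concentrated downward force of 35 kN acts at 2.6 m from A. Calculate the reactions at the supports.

A_x = -50.00 kN, A_y = 99.04 kN, C_y = 110.7 kN

Resultant of the distributed load: 41.6 × 4.2 = 174.72 kN at 2.9 m from A.
Moments about A: C_y·5.4 − (41.6·4.2)·2.9 − 35·2.6 = 0 → C_y = 597.688/5.4 = 110.683 ≈ 110.7 kN.
ΣF_y = 0: A_y + 110.683 − 41.6·4.2 − 35 = 0 → A_y = 99.04 kN.
ΣF_x = 0: A_x + 50 = 0 → A_x = -50.00 kN.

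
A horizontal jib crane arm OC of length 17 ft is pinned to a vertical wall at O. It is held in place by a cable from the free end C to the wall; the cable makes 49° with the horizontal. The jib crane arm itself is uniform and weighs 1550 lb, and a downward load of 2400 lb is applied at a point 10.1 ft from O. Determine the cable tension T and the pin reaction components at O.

ΣM about O: T·sin49°·17 − 1550·8.5 − 2400·10.1 = 0 → T = 37415/(17·0.75471) = 2916.2 ≈ 2916 lb.
ΣF_x = 0: O_x − T·cos49° = 0 → O_x = 2916.2 × 0.656059 = 1913 lb.
ΣF_y = 0: O_y + T·sin49° − 1550 − 2400 = 0 → O_y = 3950 − 2916.2 × 0.75471 = 1749 lb.

T = 2916 lb, O_x = 1913 lb, O_y = 1749 lb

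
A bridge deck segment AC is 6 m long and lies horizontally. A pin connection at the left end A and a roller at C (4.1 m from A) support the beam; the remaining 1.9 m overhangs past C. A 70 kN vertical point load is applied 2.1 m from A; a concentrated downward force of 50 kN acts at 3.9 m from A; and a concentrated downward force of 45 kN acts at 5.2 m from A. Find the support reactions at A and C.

A_x = 0, A_y = 24.51 kN, C_y = 140.5 kN

ΣM about A: C_y·4.1 − 70·2.1 − 50·3.9 − 45·5.2 = 0 → C_y = 576/4.1 = 140.488 ≈ 140.5 kN.
ΣF_y = 0: A_y + 140.488 − 70 − 50 − 45 = 0 → A_y = 24.51 kN.
ΣF_x = 0: no horizontal applied forces, so A_x = 0.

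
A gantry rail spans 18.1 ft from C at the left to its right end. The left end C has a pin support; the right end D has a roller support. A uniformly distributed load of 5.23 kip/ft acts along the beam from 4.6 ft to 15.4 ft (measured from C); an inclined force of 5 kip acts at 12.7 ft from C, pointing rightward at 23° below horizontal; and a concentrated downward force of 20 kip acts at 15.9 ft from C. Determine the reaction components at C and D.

C_x = -4.603 kip, C_y = 28.29 kip, D_y = 50.15 kip

Resultant of the distributed load: 5.23 × 10.8 = 56.484 kip at 10 ft from C.
Moments about C: D_y·18.1 − (5.23·10.8)·10 − 5·sin23°·12.7 − 20·15.9 = 0 → D_y = 907.651/18.1 = 50.1465 ≈ 50.15 kip.
ΣF_y = 0: C_y + 50.1465 − 5.23·10.8 − 5·sin23° − 20 = 0 → C_y = 28.29 kip.
ΣF_x = 0: C_x + 5·cos23° = 0 → C_x = -4.603 kip.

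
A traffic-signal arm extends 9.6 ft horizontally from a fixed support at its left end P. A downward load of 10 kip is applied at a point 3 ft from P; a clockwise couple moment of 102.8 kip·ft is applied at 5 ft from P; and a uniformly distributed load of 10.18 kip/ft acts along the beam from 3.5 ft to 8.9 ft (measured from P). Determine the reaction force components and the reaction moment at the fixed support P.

Resultant of the distributed load: 10.18 × 5.4 = 54.972 kip at 6.2 ft from P.
ΣF_x = 0: P_x = 0.
ΣF_y = 0: P_y − 10 − 10.18·5.4 = 0 → P_y = 64.97 kip.
ΣM about P: M_P − 10·3 − 102.8 − (10.18·5.4)·6.2 = 0 → M_P = 473.6 kip·ft.

P_x = 0, P_y = 64.97 kip, M_P = 473.6 kip·ft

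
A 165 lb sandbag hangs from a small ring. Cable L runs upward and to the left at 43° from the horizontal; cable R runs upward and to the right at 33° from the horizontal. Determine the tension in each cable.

ΣF_x = 0: −T_L·cos43° + T_R·cos33° = 0 → T_R = 0.872039·T_L.
ΣF_y = 0: T_L·sin43° + T_R·sin33° = 165.
Substitute: T_L·(0.681998 + 0.872039·0.544639) = 165 → T_L = 142.617 ≈ 142.6 lb.
Then T_R = 0.872039 × 142.617 = 124.4 lb.

T_L = 142.6 lb, T_R = 124.4 lb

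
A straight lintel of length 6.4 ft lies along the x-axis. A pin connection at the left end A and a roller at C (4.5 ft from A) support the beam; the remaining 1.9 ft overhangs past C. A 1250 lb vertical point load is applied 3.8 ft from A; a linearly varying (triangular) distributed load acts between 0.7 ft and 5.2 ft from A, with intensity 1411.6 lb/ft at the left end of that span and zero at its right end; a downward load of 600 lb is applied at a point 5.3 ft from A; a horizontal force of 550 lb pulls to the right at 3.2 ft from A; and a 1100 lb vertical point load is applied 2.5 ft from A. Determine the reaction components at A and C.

A_x = -550.0 lb, A_y = 2200 lb, C_y = 3926 lb

Resultant of the triangular load: ½ × 1411.6 × 4.5 = 3176.1 lb, acting at 2.2 ft from A (one-third of the span from the peak).
ΣM about A: C_y·4.5 − 1250·3.8 − (½·1411.6·4.5)·2.2 − 600·5.3 − 1100·2.5 = 0 → C_y = 17667.42/4.5 = 3926.09 ≈ 3926 lb.
ΣF_y = 0: A_y + 3926.09 − 1250 − ½·1411.6·4.5 − 600 − 1100 = 0 → A_y = 2200 lb.
ΣF_x = 0: A_x + 550 = 0 → A_x = -550.0 lb.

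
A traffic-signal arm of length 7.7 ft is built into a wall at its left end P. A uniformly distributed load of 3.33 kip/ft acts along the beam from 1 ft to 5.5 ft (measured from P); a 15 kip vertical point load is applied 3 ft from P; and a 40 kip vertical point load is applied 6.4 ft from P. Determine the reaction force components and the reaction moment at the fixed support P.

P_x = 0, P_y = 69.98 kip, M_P = 349.7 kip·ft

Resultant of the distributed load: 3.33 × 4.5 = 14.985 kip at 3.25 ft from P.
ΣF_x = 0: P_x = 0.
ΣF_y = 0: P_y − 3.33·4.5 − 15 − 40 = 0 → P_y = 69.98 kip.
ΣM about P: M_P − (3.33·4.5)·3.25 − 15·3 − 40·6.4 = 0 → M_P = 349.7 kip·ft.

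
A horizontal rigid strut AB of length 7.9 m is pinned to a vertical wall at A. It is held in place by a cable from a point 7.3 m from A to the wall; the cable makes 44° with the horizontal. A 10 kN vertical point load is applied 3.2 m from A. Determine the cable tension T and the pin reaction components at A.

ΣM about A: T·sin44°·7.3 − 10·3.2 = 0 → T = 32/(7.3·0.694658) = 6.31039 ≈ 6.310 kN.
ΣF_x = 0: A_x − T·cos44° = 0 → A_x = 6.31039 × 0.71934 = 4.539 kN.
ΣF_y = 0: A_y + T·sin44° − 10 = 0 → A_y = 10 − 6.31039 × 0.694658 = 5.616 kN.

T = 6.310 kN, A_x = 4.539 kN, A_y = 5.616 kN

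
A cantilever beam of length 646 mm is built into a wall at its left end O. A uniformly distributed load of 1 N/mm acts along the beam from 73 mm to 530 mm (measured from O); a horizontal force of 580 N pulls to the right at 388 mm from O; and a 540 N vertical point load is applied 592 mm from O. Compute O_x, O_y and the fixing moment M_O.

O_x = -580.0 N, O_y = 997.0 N, M_O = 457500 N·mm

Resultant of the distributed load: 1 × 457 = 457 N at 301.5 mm from O.
ΣF_x = 0: O_x + 580 = 0 → O_x = -580.0 N.
ΣF_y = 0: O_y − 1·457 − 540 = 0 → O_y = 997.0 N.
ΣM about O: M_O − (1·457)·301.5 − 540·592 = 0 → M_O = 457500 N·mm.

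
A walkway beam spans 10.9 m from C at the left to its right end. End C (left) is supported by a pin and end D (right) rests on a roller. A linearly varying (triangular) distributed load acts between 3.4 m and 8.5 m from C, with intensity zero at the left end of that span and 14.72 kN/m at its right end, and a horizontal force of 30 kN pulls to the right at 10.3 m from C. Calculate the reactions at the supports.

C_x = -30.00 kN, C_y = 14.12 kN, D_y = 23.42 kN

Resultant of the triangular load: ½ × 14.72 × 5.1 = 37.536 kN, acting at 6.8 m from C (one-third of the span from the peak).
Moments about C: D_y·10.9 − (½·14.72·5.1)·6.8 = 0 → D_y = 255.2448/10.9 = 23.417 ≈ 23.42 kN.
ΣF_y = 0: C_y + 23.417 − ½·14.72·5.1 = 0 → C_y = 14.12 kN.
ΣF_x = 0: C_x + 30 = 0 → C_x = -30.00 kN.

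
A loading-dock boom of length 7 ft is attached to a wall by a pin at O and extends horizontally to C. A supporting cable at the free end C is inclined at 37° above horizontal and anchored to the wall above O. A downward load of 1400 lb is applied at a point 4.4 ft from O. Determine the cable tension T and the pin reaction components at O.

ΣM about O: T·sin37°·7 − 1400·4.4 = 0 → T = 6160/(7·0.601815) = 1462.24 ≈ 1462 lb.
ΣF_x = 0: O_x − T·cos37° = 0 → O_x = 1462.24 × 0.798636 = 1168 lb.
ΣF_y = 0: O_y + T·sin37° − 1400 = 0 → O_y = 1400 − 1462.24 × 0.601815 = 520.0 lb.

T = 1462 lb, O_x = 1168 lb, O_y = 520.0 lb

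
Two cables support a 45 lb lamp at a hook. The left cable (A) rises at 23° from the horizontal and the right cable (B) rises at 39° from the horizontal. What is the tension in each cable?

T_A = 39.61 lb, T_B = 46.91 lb

ΣF_x = 0: −T_A·cos23° + T_B·cos39° = 0 → T_B = 1.18447·T_A.
ΣF_y = 0: T_A·sin23° + T_B·sin39° = 45.
Substitute: T_A·(0.390731 + 1.18447·0.62932) = 45 → T_A = 39.6077 ≈ 39.61 lb.
Then T_B = 1.18447 × 39.6077 = 46.91 lb.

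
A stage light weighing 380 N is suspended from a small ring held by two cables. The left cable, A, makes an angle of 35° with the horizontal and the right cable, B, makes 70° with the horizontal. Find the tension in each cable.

T_A = 134.6 N, T_B = 322.3 N

ΣF_x = 0: −T_A·cos35° + T_B·cos70° = 0 → T_B = 2.39504·T_A.
ΣF_y = 0: T_A·sin35° + T_B·sin70° = 380.
Substitute: T_A·(0.573576 + 2.39504·0.939693) = 380 → T_A = 134.552 ≈ 134.6 N.
Then T_B = 2.39504 × 134.552 = 322.3 N.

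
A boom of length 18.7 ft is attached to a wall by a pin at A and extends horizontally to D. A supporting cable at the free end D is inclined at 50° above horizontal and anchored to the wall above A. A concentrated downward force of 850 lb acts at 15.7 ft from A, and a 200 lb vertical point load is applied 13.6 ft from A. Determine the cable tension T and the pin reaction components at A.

T = 1121 lb, A_x = 720.9 lb, A_y = 190.9 lb

ΣM about A: T·sin50°·18.7 − 850·15.7 − 200·13.6 = 0 → T = 16065/(18.7·0.766044) = 1121.46 ≈ 1121 lb.
ΣF_x = 0: A_x − T·cos50° = 0 → A_x = 1121.46 × 0.642788 = 720.9 lb.
ΣF_y = 0: A_y + T·sin50° − 850 − 200 = 0 → A_y = 1050 − 1121.46 × 0.766044 = 190.9 lb.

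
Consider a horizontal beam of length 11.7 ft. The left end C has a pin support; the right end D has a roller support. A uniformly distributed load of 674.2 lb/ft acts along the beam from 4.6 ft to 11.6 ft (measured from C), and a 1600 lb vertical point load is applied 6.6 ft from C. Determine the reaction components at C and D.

C_x = 0, C_y = 2150 lb, D_y = 4170 lb

Resultant of the distributed load: 674.2 × 7 = 4719.4 lb at 8.1 ft from C.
ΣM about C: D_y·11.7 − (674.2·7)·8.1 − 1600·6.6 = 0 → D_y = 48787.14/11.7 = 4169.84 ≈ 4170 lb.
ΣF_y = 0: C_y + 4169.84 − 674.2·7 − 1600 = 0 → C_y = 2150 lb.
ΣF_x = 0: no horizontal applied forces, so C_x = 0.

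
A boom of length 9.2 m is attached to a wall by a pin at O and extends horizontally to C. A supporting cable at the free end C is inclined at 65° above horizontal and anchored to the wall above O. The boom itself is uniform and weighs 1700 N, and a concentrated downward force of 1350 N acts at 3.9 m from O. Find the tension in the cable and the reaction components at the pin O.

T = 1569 N, O_x = 663.2 N, O_y = 1628 N

ΣM about O: T·sin65°·9.2 − 1700·4.6 − 1350·3.9 = 0 → T = 13085/(9.2·0.906308) = 1569.31 ≈ 1569 N.
ΣF_x = 0: O_x − T·cos65° = 0 → O_x = 1569.31 × 0.422618 = 663.2 N.
ΣF_y = 0: O_y + T·sin65° − 1700 − 1350 = 0 → O_y = 3050 − 1569.31 × 0.906308 = 1628 N.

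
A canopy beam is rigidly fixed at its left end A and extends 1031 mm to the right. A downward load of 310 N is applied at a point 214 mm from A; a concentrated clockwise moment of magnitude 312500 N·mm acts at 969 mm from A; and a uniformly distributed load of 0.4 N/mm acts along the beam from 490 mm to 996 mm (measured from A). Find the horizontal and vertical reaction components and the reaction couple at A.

A_x = 0, A_y = 512.4 N, M_A = 529200 N·mm

Resultant of the distributed load: 0.4 × 506 = 202.4 N at 743 mm from A.
ΣF_x = 0: A_x = 0.
ΣF_y = 0: A_y − 310 − 0.4·506 = 0 → A_y = 512.4 N.
ΣM about A: M_A − 310·214 − 312500 − (0.4·506)·743 = 0 → M_A = 529200 N·mm.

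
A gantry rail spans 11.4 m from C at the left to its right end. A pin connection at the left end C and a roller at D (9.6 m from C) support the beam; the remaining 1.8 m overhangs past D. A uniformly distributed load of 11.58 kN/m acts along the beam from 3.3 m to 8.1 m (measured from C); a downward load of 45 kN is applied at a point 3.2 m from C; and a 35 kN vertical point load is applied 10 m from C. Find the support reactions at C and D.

Resultant of the distributed load: 11.58 × 4.8 = 55.584 kN at 5.7 m from C.
ΣM about C: D_y·9.6 − (11.58·4.8)·5.7 − 45·3.2 − 35·10 = 0 → D_y = 810.8288/9.6 = 84.4613 ≈ 84.46 kN.
ΣF_y = 0: C_y + 84.4613 − 11.58·4.8 − 45 − 35 = 0 → C_y = 51.12 kN.
ΣF_x = 0: no horizontal applied forces, so C_x = 0.

C_x = 0, C_y = 51.12 kN, D_y = 84.46 kN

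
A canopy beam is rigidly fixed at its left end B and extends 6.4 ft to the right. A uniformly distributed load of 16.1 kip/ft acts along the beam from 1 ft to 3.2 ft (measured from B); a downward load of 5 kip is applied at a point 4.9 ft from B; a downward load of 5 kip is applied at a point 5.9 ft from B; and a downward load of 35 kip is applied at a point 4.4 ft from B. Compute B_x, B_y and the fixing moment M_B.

Resultant of the distributed load: 16.1 × 2.2 = 35.42 kip at 2.1 ft from B.
ΣF_x = 0: B_x = 0.
ΣF_y = 0: B_y − 16.1·2.2 − 5 − 5 − 35 = 0 → B_y = 80.42 kip.
ΣM about B: M_B − (16.1·2.2)·2.1 − 5·4.9 − 5·5.9 − 35·4.4 = 0 → M_B = 282.4 kip·ft.

B_x = 0, B_y = 80.42 kip, M_B = 282.4 kip·ft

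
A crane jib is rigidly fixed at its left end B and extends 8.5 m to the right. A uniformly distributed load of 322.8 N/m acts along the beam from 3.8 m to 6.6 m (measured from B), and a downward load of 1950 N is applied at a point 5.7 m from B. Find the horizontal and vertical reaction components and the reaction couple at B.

Resultant of the distributed load: 322.8 × 2.8 = 903.84 N at 5.2 m from B.
ΣF_x = 0: B_x = 0.
ΣF_y = 0: B_y − 322.8·2.8 − 1950 = 0 → B_y = 2854 N.
ΣM about B: M_B − (322.8·2.8)·5.2 − 1950·5.7 = 0 → M_B = 15810 N·m.

B_x = 0, B_y = 2854 N, M_B = 15810 N·m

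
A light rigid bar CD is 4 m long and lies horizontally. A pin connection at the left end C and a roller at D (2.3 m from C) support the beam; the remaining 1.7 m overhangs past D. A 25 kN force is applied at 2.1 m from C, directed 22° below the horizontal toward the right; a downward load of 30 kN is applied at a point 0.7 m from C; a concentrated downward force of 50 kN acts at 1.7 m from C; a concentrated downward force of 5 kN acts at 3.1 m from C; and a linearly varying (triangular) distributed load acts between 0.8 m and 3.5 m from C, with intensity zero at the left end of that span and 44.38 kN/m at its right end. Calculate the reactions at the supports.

Resultant of the triangular load: ½ × 44.38 × 2.7 = 59.913 kN, acting at 2.6 m from C (one-third of the span from the peak).
Taking moments about C: D_y·2.3 − 25·sin22°·2.1 − 30·0.7 − 50·1.7 − 5·3.1 − (½·44.38·2.7)·2.6 = 0 → D_y = 296.941/2.3 = 129.105 ≈ 129.1 kN.
ΣF_y = 0: C_y + 129.105 − 25·sin22° − 30 − 50 − 5 − ½·44.38·2.7 = 0 → C_y = 25.17 kN.
ΣF_x = 0: C_x + 25·cos22° = 0 → C_x = -23.18 kN.

C_x = -23.18 kN, C_y = 25.17 kN, D_y = 129.1 kN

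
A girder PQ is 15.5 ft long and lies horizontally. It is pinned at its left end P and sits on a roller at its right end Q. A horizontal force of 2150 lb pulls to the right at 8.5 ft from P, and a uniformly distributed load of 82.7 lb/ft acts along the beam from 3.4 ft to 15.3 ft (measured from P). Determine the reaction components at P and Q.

P_x = -2150 lb, P_y = 390.5 lb, Q_y = 593.7 lb

Resultant of the distributed load: 82.7 × 11.9 = 984.13 lb at 9.35 ft from P.
ΣM about P: Q_y·15.5 − (82.7·11.9)·9.35 = 0 → Q_y = 9201.6155/15.5 = 593.653 ≈ 593.7 lb.
ΣF_y = 0: P_y + 593.653 − 82.7·11.9 = 0 → P_y = 390.5 lb.
ΣF_x = 0: P_x + 2150 = 0 → P_x = -2150 lb.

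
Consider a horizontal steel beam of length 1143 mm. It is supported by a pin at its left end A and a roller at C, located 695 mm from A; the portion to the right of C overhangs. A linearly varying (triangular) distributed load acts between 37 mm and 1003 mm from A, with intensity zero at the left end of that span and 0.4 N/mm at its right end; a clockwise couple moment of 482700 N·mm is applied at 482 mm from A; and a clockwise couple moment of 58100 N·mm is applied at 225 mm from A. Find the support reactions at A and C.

Resultant of the triangular load: ½ × 0.4 × 966 = 193.2 N, acting at 681 mm from A (one-third of the span from the peak).
Moments about A: C_y·695 − (½·0.4·966)·681 − 482700 − 58100 = 0 → C_y = 672369.2/695 = 967.438 ≈ 967.4 N.
ΣF_y = 0: A_y + 967.438 − ½·0.4·966 = 0 → A_y = -774.2 N.
ΣF_x = 0: no horizontal applied forces, so A_x = 0.

A_x = 0, A_y = -774.2 N, C_y = 967.4 N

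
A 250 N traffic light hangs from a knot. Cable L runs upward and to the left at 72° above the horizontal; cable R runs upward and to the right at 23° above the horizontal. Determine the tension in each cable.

T_L = 231.0 N, T_R = 77.55 N

ΣF_x = 0: −T_L·cos72° + T_R·cos23° = 0 → T_R = 0.335704·T_L.
ΣF_y = 0: T_L·sin72° + T_R·sin23° = 250.
Substitute: T_L·(0.951057 + 0.335704·0.390731) = 250 → T_L = 231.005 ≈ 231.0 N.
Then T_R = 0.335704 × 231.005 = 77.55 N.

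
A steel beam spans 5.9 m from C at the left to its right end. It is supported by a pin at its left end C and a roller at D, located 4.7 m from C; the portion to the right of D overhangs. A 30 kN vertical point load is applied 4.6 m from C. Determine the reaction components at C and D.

ΣM about C: D_y·4.7 − 30·4.6 = 0 → D_y = 138/4.7 = 29.3617 ≈ 29.36 kN.
ΣF_y = 0: C_y + 29.3617 − 30 = 0 → C_y = 0.6383 kN.
ΣF_x = 0: no horizontal applied forces, so C_x = 0.

C_x = 0, C_y = 0.6383 kN, D_y = 29.36 kN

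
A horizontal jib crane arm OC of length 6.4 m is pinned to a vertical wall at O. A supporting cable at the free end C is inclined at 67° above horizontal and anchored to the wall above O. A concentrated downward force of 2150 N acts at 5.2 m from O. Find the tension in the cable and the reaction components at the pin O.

ΣM about O: T·sin67°·6.4 − 2150·5.2 = 0 → T = 11180/(6.4·0.920505) = 1897.74 ≈ 1898 N.
ΣF_x = 0: O_x − T·cos67° = 0 → O_x = 1897.74 × 0.390731 = 741.5 N.
ΣF_y = 0: O_y + T·sin67° − 2150 = 0 → O_y = 2150 − 1897.74 × 0.920505 = 403.1 N.

T = 1898 N, O_x = 741.5 N, O_y = 403.1 N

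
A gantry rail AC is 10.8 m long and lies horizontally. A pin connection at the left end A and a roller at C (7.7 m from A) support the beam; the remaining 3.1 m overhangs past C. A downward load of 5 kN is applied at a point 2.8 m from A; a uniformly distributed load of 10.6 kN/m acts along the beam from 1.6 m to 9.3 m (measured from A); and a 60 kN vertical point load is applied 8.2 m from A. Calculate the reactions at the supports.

A_x = 0, A_y = 23.14 kN, C_y = 123.5 kN

Resultant of the distributed load: 10.6 × 7.7 = 81.62 kN at 5.45 m from A.
ΣM about A: C_y·7.7 − 5·2.8 − (10.6·7.7)·5.45 − 60·8.2 = 0 → C_y = 950.829/7.7 = 123.484 ≈ 123.5 kN.
ΣF_y = 0: A_y + 123.484 − 5 − 10.6·7.7 − 60 = 0 → A_y = 23.14 kN.
ΣF_x = 0: no horizontal applied forces, so A_x = 0.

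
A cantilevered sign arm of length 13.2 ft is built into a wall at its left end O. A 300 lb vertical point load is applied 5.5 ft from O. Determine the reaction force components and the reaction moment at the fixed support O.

ΣF_x = 0: O_x = 0.
ΣF_y = 0: O_y − 300 = 0 → O_y = 300.0 lb.
ΣM about O: M_O − 300·5.5 = 0 → M_O = 1650 lb·ft.

O_x = 0, O_y = 300.0 lb, M_O = 1650 lb·ft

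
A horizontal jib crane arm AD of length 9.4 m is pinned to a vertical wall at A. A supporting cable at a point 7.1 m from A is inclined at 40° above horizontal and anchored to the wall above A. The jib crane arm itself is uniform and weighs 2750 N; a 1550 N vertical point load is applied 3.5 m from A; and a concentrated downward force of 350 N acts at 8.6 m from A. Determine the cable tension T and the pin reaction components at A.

ΣM about A: T·sin40°·7.1 − 2750·4.7 − 1550·3.5 − 350·8.6 = 0 → T = 21360/(7.1·0.642788) = 4680.32 ≈ 4680 N.
ΣF_x = 0: A_x − T·cos40° = 0 → A_x = 4680.32 × 0.766044 = 3585 N.
ΣF_y = 0: A_y + T·sin40° − 2750 − 1550 − 350 = 0 → A_y = 4650 − 4680.32 × 0.642788 = 1642 N.

T = 4680 N, A_x = 3585 N, A_y = 1642 N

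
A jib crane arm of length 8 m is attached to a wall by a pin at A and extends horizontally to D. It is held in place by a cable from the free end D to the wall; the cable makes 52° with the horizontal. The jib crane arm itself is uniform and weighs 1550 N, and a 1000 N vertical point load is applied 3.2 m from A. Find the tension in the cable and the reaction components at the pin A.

T = 1491 N, A_x = 918.0 N, A_y = 1375 N

ΣM about A: T·sin52°·8 − 1550·4 − 1000·3.2 = 0 → T = 9400/(8·0.788011) = 1491.1 ≈ 1491 N.
ΣF_x = 0: A_x − T·cos52° = 0 → A_x = 1491.1 × 0.615661 = 918.0 N.
ΣF_y = 0: A_y + T·sin52° − 1550 − 1000 = 0 → A_y = 2550 − 1491.1 × 0.788011 = 1375 N.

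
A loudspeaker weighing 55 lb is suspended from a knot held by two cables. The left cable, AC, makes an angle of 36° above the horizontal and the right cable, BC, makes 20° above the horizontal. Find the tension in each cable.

T_AC = 62.34 lb, T_BC = 53.67 lb

ΣF_x = 0: −T_AC·cos36° + T_BC·cos20° = 0 → T_BC = 0.860938·T_AC.
ΣF_y = 0: T_AC·sin36° + T_BC·sin20° = 55.
Substitute: T_AC·(0.587785 + 0.860938·0.34202) = 55 → T_AC = 62.3411 ≈ 62.34 lb.
Then T_BC = 0.860938 × 62.3411 = 53.67 lb.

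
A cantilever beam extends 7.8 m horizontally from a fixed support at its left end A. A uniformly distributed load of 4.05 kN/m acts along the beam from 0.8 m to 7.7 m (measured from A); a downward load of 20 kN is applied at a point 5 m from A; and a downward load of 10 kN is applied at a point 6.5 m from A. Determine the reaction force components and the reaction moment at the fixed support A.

Resultant of the distributed load: 4.05 × 6.9 = 27.945 kN at 4.25 m from A.
ΣF_x = 0: A_x = 0.
ΣF_y = 0: A_y − 4.05·6.9 − 20 − 10 = 0 → A_y = 57.95 kN.
ΣM about A: M_A − (4.05·6.9)·4.25 − 20·5 − 10·6.5 = 0 → M_A = 283.8 kN·m.

A_x = 0, A_y = 57.95 kN, M_A = 283.8 kN·m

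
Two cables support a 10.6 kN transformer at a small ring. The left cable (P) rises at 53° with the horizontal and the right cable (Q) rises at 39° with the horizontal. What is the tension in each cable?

ΣF_x = 0: −T_P·cos53° + T_Q·cos39° = 0 → T_Q = 0.774391·T_P.
ΣF_y = 0: T_P·sin53° + T_Q·sin39° = 10.6.
Substitute: T_P·(0.798636 + 0.774391·0.62932) = 10.6 → T_P = 8.24277 ≈ 8.243 kN.
Then T_Q = 0.774391 × 8.24277 = 6.383 kN.

T_P = 8.243 kN, T_Q = 6.383 kN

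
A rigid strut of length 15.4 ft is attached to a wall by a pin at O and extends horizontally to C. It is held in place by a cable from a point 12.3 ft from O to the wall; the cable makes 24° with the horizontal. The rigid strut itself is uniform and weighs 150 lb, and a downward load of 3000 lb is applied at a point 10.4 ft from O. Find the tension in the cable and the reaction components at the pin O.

ΣM about O: T·sin24°·12.3 − 150·7.7 − 3000·10.4 = 0 → T = 32355/(12.3·0.406737) = 6467.29 ≈ 6467 lb.
ΣF_x = 0: O_x − T·cos24° = 0 → O_x = 6467.29 × 0.913545 = 5908 lb.
ΣF_y = 0: O_y + T·sin24° − 150 − 3000 = 0 → O_y = 3150 − 6467.29 × 0.406737 = 519.5 lb.

T = 6467 lb, O_x = 5908 lb, O_y = 519.5 lb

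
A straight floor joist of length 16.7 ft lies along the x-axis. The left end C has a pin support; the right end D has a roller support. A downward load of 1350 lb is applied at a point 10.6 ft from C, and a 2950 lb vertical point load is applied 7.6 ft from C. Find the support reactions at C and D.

C_x = 0, C_y = 2101 lb, D_y = 2199 lb

Moments about C: D_y·16.7 − 1350·10.6 − 2950·7.6 = 0 → D_y = 36730/16.7 = 2199.4 ≈ 2199 lb.
ΣF_y = 0: C_y + 2199.4 − 1350 − 2950 = 0 → C_y = 2101 lb.
ΣF_x = 0: no horizontal applied forces, so C_x = 0.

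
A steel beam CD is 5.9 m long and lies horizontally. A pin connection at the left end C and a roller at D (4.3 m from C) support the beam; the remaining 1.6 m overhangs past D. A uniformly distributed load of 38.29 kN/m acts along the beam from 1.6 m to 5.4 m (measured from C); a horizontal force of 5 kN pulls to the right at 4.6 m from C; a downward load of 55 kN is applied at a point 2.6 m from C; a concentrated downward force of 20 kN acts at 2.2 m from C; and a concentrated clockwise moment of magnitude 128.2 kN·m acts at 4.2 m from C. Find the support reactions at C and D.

C_x = -5.000 kN, C_y = 28.77 kN, D_y = 191.7 kN

Resultant of the distributed load: 38.29 × 3.8 = 145.502 kN at 3.5 m from C.
ΣM about C: D_y·4.3 − (38.29·3.8)·3.5 − 55·2.6 − 20·2.2 − 128.2 = 0 → D_y = 824.457/4.3 = 191.734 ≈ 191.7 kN.
ΣF_y = 0: C_y + 191.734 − 38.29·3.8 − 55 − 20 = 0 → C_y = 28.77 kN.
ΣF_x = 0: C_x + 5 = 0 → C_x = -5.000 kN.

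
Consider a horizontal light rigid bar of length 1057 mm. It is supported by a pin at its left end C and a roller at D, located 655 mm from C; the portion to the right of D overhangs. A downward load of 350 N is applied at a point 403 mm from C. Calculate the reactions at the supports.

C_x = 0, C_y = 134.7 N, D_y = 215.3 N

Taking moments about C: D_y·655 − 350·403 = 0 → D_y = 141050/655 = 215.344 ≈ 215.3 N.
ΣF_y = 0: C_y + 215.344 − 350 = 0 → C_y = 134.7 N.
ΣF_x = 0: no horizontal applied forces, so C_x = 0.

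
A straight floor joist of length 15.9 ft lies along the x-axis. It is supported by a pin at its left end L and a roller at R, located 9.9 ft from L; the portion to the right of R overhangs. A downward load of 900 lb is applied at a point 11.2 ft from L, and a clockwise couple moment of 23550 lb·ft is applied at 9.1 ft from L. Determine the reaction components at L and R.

ΣM about L: R_y·9.9 − 900·11.2 − 23550 = 0 → R_y = 33630/9.9 = 3396.97 ≈ 3397 lb.
ΣF_y = 0: L_y + 3396.97 − 900 = 0 → L_y = -2497 lb.
ΣF_x = 0: no horizontal applied forces, so L_x = 0.

L_x = 0, L_y = -2497 lb, R_y = 3397 lb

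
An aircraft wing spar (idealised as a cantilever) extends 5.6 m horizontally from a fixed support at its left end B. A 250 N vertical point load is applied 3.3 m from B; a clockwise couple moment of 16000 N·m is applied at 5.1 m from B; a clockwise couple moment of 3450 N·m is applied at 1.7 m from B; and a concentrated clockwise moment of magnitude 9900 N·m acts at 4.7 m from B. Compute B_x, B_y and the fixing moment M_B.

ΣF_x = 0: B_x = 0.
ΣF_y = 0: B_y − 250 = 0 → B_y = 250.0 N.
ΣM about B: M_B − 250·3.3 − 16000 − 3450 − 9900 = 0 → M_B = 30180 N·m.

B_x = 0, B_y = 250.0 N, M_B = 30180 N·m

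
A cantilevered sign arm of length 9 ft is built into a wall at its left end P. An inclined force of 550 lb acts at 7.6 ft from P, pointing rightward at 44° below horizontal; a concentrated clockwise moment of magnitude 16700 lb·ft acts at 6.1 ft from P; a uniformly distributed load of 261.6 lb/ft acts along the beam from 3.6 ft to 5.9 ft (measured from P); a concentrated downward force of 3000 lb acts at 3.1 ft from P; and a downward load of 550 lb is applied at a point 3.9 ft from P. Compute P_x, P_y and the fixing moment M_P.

P_x = -395.6 lb, P_y = 4534 lb, M_P = 33910 lb·ft

Resultant of the distributed load: 261.6 × 2.3 = 601.68 lb at 4.75 ft from P.
ΣF_x = 0: P_x + 550·cos44° = 0 → P_x = -395.6 lb.
ΣF_y = 0: P_y − 550·sin44° − 261.6·2.3 − 3000 − 550 = 0 → P_y = 4534 lb.
ΣM about P: M_P − 550·sin44°·7.6 − 16700 − (261.6·2.3)·4.75 − 3000·3.1 − 550·3.9 = 0 → M_P = 33910 lb·ft.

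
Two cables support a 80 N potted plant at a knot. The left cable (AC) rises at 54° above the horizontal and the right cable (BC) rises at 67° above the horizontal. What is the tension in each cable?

T_AC = 36.47 N, T_BC = 54.86 N

ΣF_x = 0: −T_AC·cos54° + T_BC·cos67° = 0 → T_BC = 1.50432·T_AC.
ΣF_y = 0: T_AC·sin54° + T_BC·sin67° = 80.
Substitute: T_AC·(0.809017 + 1.50432·0.920505) = 80 → T_AC = 36.4672 ≈ 36.47 N.
Then T_BC = 1.50432 × 36.4672 = 54.86 N.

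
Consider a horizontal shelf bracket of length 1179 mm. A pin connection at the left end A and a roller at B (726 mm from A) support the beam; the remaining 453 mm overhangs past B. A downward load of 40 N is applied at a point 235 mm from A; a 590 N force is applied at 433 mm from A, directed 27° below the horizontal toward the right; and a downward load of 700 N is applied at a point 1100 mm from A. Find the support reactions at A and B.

Moments about A: B_y·726 − 40·235 − 590·sin27°·433 − 700·1100 = 0 → B_y = 895381/726 = 1233.31 ≈ 1233 N.
ΣF_y = 0: A_y + 1233.31 − 40 − 590·sin27° − 700 = 0 → A_y = -225.5 N.
ΣF_x = 0: A_x + 590·cos27° = 0 → A_x = -525.7 N.

A_x = -525.7 N, A_y = -225.5 N, B_y = 1233 N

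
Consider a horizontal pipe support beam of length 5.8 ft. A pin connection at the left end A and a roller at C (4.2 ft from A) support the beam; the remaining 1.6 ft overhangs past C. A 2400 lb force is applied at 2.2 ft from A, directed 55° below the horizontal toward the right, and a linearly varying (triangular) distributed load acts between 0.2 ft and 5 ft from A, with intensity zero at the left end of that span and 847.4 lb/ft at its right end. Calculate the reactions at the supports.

Resultant of the triangular load: ½ × 847.4 × 4.8 = 2033.76 lb, acting at 3.4 ft from A (one-third of the span from the peak).
ΣM about A: C_y·4.2 − 2400·sin55°·2.2 − (½·847.4·4.8)·3.4 = 0 → C_y = 11239.9/4.2 = 2676.17 ≈ 2676 lb.
ΣF_y = 0: A_y + 2676.17 − 2400·sin55° − ½·847.4·4.8 = 0 → A_y = 1324 lb.
ΣF_x = 0: A_x + 2400·cos55° = 0 → A_x = -1377 lb.

A_x = -1377 lb, A_y = 1324 lb, C_y = 2676 lb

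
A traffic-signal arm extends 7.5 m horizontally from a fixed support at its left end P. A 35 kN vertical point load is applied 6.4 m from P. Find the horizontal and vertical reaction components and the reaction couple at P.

P_x = 0, P_y = 35.00 kN, M_P = 224.0 kN·m

ΣF_x = 0: P_x = 0.
ΣF_y = 0: P_y − 35 = 0 → P_y = 35.00 kN.
ΣM about P: M_P − 35·6.4 = 0 → M_P = 224.0 kN·m.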